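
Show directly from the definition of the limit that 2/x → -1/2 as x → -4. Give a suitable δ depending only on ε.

δ = min(2, 4ε)

Suppose ε > 0. We seek δ > 0 such that 0 < |x + 4| < δ implies |2/x + 1/2| < ε.
|2/x + 1/2| = 2·|-4 − x|/(4·|x|) = 2|x + 4|/(4|x|).
Restrict δ ≤ 2. Then |x + 4| < 2 gives |x| > 2, so 4|x| > 8.
Then |2/x + 1/2| < 2|x + 4|/8, which is < ε when |x + 4| < 4ε.
Take δ = min(2, 4ε). Then 0 < |x + 4| < δ gives both |x + 4| < 2 and |x + 4| < 4ε, so |2/x + 1/2| < ε.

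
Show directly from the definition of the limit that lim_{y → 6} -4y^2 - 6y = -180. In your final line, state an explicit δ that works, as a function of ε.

Let ε > 0 be given. We want δ > 0 such that 0 < |y − 6| < δ implies |(-4y^2 - 6y) + 180| < ε.
(-4y^2 - 6y) + 180 = -4y^2 - 6y + 180 = (y − 6)(-4y - 30).
So |(-4y^2 - 6y) + 180| = |y − 6|·|-4y - 30|.
Require δ ≤ 1. Then |y − 6| < 1 gives |y| < 7, and by the triangle inequality |-4y - 30| ≤ 4·7 + 30 = 58.
Hence |(-4y^2 - 6y) + 180| ≤ 58|y − 6| < ε provided |y − 6| < ε/58.
Choosing δ = min(1, ε/58) ensures both conditions, hence |(-4y^2 - 6y) + 180| < ε.

δ = min(1, ε/58)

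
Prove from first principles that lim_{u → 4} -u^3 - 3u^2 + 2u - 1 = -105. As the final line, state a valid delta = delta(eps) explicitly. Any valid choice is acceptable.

Fix eps > 0. We want delta > 0 such that 0 < |u − 4| < delta implies |(-u^3 - 3u^2 + 2u - 1) + 105| < eps.
(-u^3 - 3u^2 + 2u - 1) + 105 = -u^3 - 3u^2 + 2u + 104 = (u − 4)(-u^2 - 7u - 26).
So |(-u^3 - 3u^2 + 2u - 1) + 105| = |u − 4|·|-u^2 - 7u - 26|.
Assume first that |u − 4| < 1, so |u| < 5. Then |-u^2 - 7u - 26| ≤ 5^2 + 7·5 + 26 = 86.
Hence |(-u^3 - 3u^2 + 2u - 1) + 105| ≤ 86|u − 4| < eps provided |u − 4| < eps/86.
Choosing delta = min(1, eps/86) ensures both conditions, hence |(-u^3 - 3u^2 + 2u - 1) + 105| < eps.

delta = min(1, eps/86)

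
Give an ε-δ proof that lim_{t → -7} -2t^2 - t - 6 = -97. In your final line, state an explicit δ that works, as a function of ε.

Let ε > 0 be given. We want δ > 0 such that 0 < |t + 7| < δ implies |(-2t^2 - t - 6) + 97| < ε.
(-2t^2 - t - 6) + 97 = -2t^2 - t + 91 = (t + 7)(-2t + 13).
So |(-2t^2 - t - 6) + 97| = |t + 7|·|-2t + 13|.
Assume first that |t + 7| < 1, so |t| < 8. Then |-2t + 13| ≤ 2·8 + 13 = 29.
Hence |(-2t^2 - t - 6) + 97| ≤ 29|t + 7| < ε provided |t + 7| < ε/29.
Choosing δ = min(1, ε/29) ensures both conditions, hence |(-2t^2 - t - 6) + 97| < ε.

δ = min(1, ε/29)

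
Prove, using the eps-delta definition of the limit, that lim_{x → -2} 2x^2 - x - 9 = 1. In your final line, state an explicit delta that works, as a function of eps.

Let eps > 0. We want delta > 0 such that 0 < |x + 2| < delta implies |(2x^2 - x - 9) − 1| < eps.
(2x^2 - x - 9) − 1 = 2x^2 - x - 10 = (x + 2)(2x - 5).
So |(2x^2 - x - 9) − 1| = |x + 2|·|2x - 5|.
Require delta ≤ 1. Then |x + 2| < 1 gives |x| < 3, and by the triangle inequality |2x - 5| ≤ 2·3 + 5 = 11.
Hence |(2x^2 - x - 9) − 1| ≤ 11|x + 2| < eps provided |x + 2| < eps/11.
Choosing delta = min(1, eps/11) ensures both conditions, hence |(2x^2 - x - 9) − 1| < eps.

delta = min(1, eps/11)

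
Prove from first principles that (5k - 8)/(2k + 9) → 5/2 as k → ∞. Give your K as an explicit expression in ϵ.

Fix ϵ > 0. For k ≥ 1, |(5k - 8)/(2k + 9) − (5/2)| = |-61|/(2(2k + 9)) = 61/(2(2k + 9)).
Since 2k + 9 ≥ 2k for k ≥ 1, this is ≤ 61/(2·2k) = (61/4)/k.
So |(5k - 8)/(2k + 9) − (5/2)| < ϵ whenever k > (61/4)/ϵ.
Take K = (61/4)/ϵ. If k > K then |(5k - 8)/(2k + 9) − (5/2)| ≤ (61/4)/k < ϵ.

K = (61/4)/ϵ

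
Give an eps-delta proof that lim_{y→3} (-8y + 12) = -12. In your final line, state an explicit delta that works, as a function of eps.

delta = eps/8

Let eps > 0 be given. We need delta > 0 so that 0 < |y − 3| < delta implies |(-8y + 12) + 12| < eps.
|(-8y + 12) + 12| = |-8y + 24| = 8|y − 3|.
Thus it suffices that |y − 3| < eps/8.
Take delta = eps/8. If 0 < |y − 3| < delta then |(-8y + 12) + 12| = 8|y − 3| < 8·(eps/8) = eps.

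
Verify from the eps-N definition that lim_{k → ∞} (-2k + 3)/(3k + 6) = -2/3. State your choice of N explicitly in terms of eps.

N = (7/3)/eps

Suppose eps > 0. For k ≥ 1, |(-2k + 3)/(3k + 6) + 2/3| = |21|/(3(3k + 6)) = 21/(3(3k + 6)).
Since 3k + 6 ≥ 3k for k ≥ 1, this is ≤ 21/(3·3k) = (7/3)/k.
So |(-2k + 3)/(3k + 6) + 2/3| < eps whenever k > (7/3)/eps.
Take N = (7/3)/eps. If k > N then |(-2k + 3)/(3k + 6) + 2/3| ≤ (7/3)/k < eps.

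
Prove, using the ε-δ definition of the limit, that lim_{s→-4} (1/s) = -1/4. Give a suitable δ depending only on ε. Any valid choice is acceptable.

δ = min(2, 8ε)

Let ε > 0. We seek δ > 0 such that 0 < |s + 4| < δ implies |1/s + 1/4| < ε.
|1/s + 1/4| = |-4 − s|/(4·|s|) = |s + 4|/(4|s|).
Require δ ≤ 2 so that |s| > 4 − 2 = 2, hence 4|s| > 8.
Then |1/s + 1/4| < |s + 4|/8, which is < ε when |s + 4| < 8ε.
Take δ = min(2, 8ε). Then 0 < |s + 4| < δ gives both |s + 4| < 2 and |s + 4| < 8ε, so |1/s + 1/4| < ε.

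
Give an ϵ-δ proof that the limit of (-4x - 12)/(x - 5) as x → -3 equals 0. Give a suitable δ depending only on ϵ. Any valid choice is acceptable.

Let ϵ > 0. We want δ > 0 with 0 < |x + 3| < δ ⇒ |(-4x - 12)/(x - 5) − 0| < ϵ.
Combining over a common denominator, (-4x - 12)/(x - 5) − 0 = [(-4x - 12)·(-8) − 0·(x - 5)] / [(-8)·(x - 5)] = 32(x + 3) / ((-8)(x - 5)).
So |(-4x - 12)/(x - 5) − 0| = 32|x + 3| / (8·|x − 5|).
Restrict δ ≤ 4. Then |x + 3| < 4 gives |x − 5| = |(x + 3) + (-8)| ≥ 8 − 4 = 4.
Hence |(-4x - 12)/(x - 5) − 0| < 32|x + 3|/(8·4) = |x + 3|, which is < ϵ once |x + 3| < ϵ.
Take δ = min(4, ϵ). Then 0 < |x + 3| < δ forces both bounds, so |(-4x - 12)/(x - 5) − 0| < ϵ.

δ = min(4, ϵ)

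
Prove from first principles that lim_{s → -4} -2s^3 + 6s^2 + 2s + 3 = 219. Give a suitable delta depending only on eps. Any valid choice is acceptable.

delta = min(1, eps/174)

Suppose eps > 0. We want delta > 0 such that 0 < |s + 4| < delta implies |(-2s^3 + 6s^2 + 2s + 3) − 219| < eps.
(-2s^3 + 6s^2 + 2s + 3) − 219 = -2s^3 + 6s^2 + 2s - 216 = (s + 4)(-2s^2 + 14s - 54).
So |(-2s^3 + 6s^2 + 2s + 3) − 219| = |s + 4|·|-2s^2 + 14s - 54|.
Require delta ≤ 1. Then |s + 4| < 1 gives |s| < 5, and by the triangle inequality |-2s^2 + 14s - 54| ≤ 2·5^2 + 14·5 + 54 = 174.
Hence |(-2s^3 + 6s^2 + 2s + 3) − 219| ≤ 174|s + 4| < eps provided |s + 4| < eps/174.
Choosing delta = min(1, eps/174) ensures both conditions, hence |(-2s^3 + 6s^2 + 2s + 3) − 219| < eps.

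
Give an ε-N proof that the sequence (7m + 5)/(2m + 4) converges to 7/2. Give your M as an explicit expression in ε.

Suppose ε > 0. For m ≥ 1, |(7m + 5)/(2m + 4) − (7/2)| = |-18|/(2(2m + 4)) = 18/(2(2m + 4)).
Since 2m + 4 ≥ 2m for m ≥ 1, this is ≤ 18/(2·2m) = (9/2)/m.
So |(7m + 5)/(2m + 4) − (7/2)| < ε whenever m > (9/2)/ε.
Take M = (9/2)/ε. If m > M then |(7m + 5)/(2m + 4) − (7/2)| ≤ (9/2)/m < ε.

M = (9/2)/ε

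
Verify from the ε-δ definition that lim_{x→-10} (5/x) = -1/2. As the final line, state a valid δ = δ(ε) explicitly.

δ = min(5, 10ε)

Fix ε > 0. We seek δ > 0 such that 0 < |x + 10| < δ implies |5/x + 1/2| < ε.
|5/x + 1/2| = 5·|-10 − x|/(10·|x|) = 5|x + 10|/(10|x|).
Require δ ≤ 5 so that |x| > 10 − 5 = 5, hence 10|x| > 50.
Then |5/x + 1/2| < 5|x + 10|/50, which is < ε when |x + 10| < 10ε.
Take δ = min(5, 10ε). Then 0 < |x + 10| < δ gives both |x + 10| < 5 and |x + 10| < 10ε, so |5/x + 1/2| < ε.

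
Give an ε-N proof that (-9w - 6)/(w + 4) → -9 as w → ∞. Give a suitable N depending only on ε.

Let ε > 0 be given. We seek N > 0 such that w > N implies |(-9w - 6)/(w + 4) + 9| < ε.
(-9w - 6)/(w + 4) + 9 = ((-9w - 6) − (-9)(w + 4)) / ((w + 4)) = 30/((w + 4)).
For w > 0 we have w + 4 > w, so |(-9w - 6)/(w + 4) + 9| = 30/((w + 4)) < 30/(w) = 30/w.
Thus |(-9w - 6)/(w + 4) + 9| < ε whenever w > 30/ε.
Take N = 30/ε. If w > N then |(-9w - 6)/(w + 4) + 9| < 30/w < ε.

N = 30/ε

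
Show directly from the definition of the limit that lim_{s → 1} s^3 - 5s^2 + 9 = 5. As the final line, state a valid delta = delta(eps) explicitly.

delta = min(2, eps/25)

Let eps > 0. We want delta > 0 such that 0 < |s − 1| < delta implies |(s^3 - 5s^2 + 9) − 5| < eps.
(s^3 - 5s^2 + 9) − 5 = s^3 - 5s^2 + 4 = (s − 1)(s^2 - 4s - 4).
So |(s^3 - 5s^2 + 9) − 5| = |s − 1|·|s^2 - 4s - 4|.
Require delta ≤ 2. Then |s − 1| < 2 gives |s| < 3, and by the triangle inequality |s^2 - 4s - 4| ≤ 3^2 + 4·3 + 4 = 25.
Hence |(s^3 - 5s^2 + 9) − 5| ≤ 25|s − 1| < eps provided |s − 1| < eps/25.
Choosing delta = min(2, eps/25) ensures both conditions, hence |(s^3 - 5s^2 + 9) − 5| < eps.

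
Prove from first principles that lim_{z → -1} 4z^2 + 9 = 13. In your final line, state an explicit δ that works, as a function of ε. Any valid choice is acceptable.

Let ε > 0. We want δ > 0 such that 0 < |z + 1| < δ implies |(4z^2 + 9) − 13| < ε.
(4z^2 + 9) − 13 = 4z^2 - 4 = (z + 1)(4z - 4).
So |(4z^2 + 9) − 13| = |z + 1|·|4z - 4|.
Assume first that |z + 1| < 1, so |z| < 2. Then |4z - 4| ≤ 4·2 + 4 = 12.
Hence |(4z^2 + 9) − 13| ≤ 12|z + 1| < ε provided |z + 1| < ε/12.
Take δ = min(1, ε/12). Then 0 < |z + 1| < δ gives both |z + 1| < 1 and |z + 1| < ε/12, so |(4z^2 + 9) − 13| < ε.

δ = min(1, ε/12)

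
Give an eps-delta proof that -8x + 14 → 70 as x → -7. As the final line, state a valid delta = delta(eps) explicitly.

Fix eps > 0. We need delta > 0 so that 0 < |x + 7| < delta implies |(-8x + 14) − 70| < eps.
Since (-8x + 14) − 70 = -8(x + 7), we have |(-8x + 14) − 70| = 8|x + 7|.
Thus it suffices that |x + 7| < eps/8.
Choosing delta = eps/8 gives |(-8x + 14) − 70| = 8|x + 7| < eps whenever |x + 7| < delta.

delta = eps/8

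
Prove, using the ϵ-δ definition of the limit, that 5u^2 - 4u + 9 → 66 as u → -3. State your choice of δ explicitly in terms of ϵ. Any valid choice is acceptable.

δ = min(1, ϵ/39)

Let ϵ > 0 be given. We want δ > 0 such that 0 < |u + 3| < δ implies |(5u^2 - 4u + 9) − 66| < ϵ.
(5u^2 - 4u + 9) − 66 = 5u^2 - 4u - 57 = (u + 3)(5u - 19).
So |(5u^2 - 4u + 9) − 66| = |u + 3|·|5u - 19|.
Assume first that |u + 3| < 1, so |u| < 4. Then |5u - 19| ≤ 5·4 + 19 = 39.
Hence |(5u^2 - 4u + 9) − 66| ≤ 39|u + 3| < ϵ provided |u + 3| < ϵ/39.
Take δ = min(1, ϵ/39). Then 0 < |u + 3| < δ gives both |u + 3| < 1 and |u + 3| < ϵ/39, so |(5u^2 - 4u + 9) − 66| < ϵ.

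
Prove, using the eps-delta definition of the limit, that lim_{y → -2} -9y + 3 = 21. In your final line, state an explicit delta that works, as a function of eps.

delta = eps/9

Let eps > 0 be given. We need delta > 0 so that 0 < |y + 2| < delta implies |(-9y + 3) − 21| < eps.
|(-9y + 3) − 21| = |-9y - 18| = 9|y + 2|.
So 9|y + 2| < eps exactly when |y + 2| < eps/9.
Choosing delta = eps/9 gives |(-9y + 3) − 21| = 9|y + 2| < eps whenever |y + 2| < delta.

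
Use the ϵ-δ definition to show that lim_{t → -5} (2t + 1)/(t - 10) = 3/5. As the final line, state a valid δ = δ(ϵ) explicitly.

δ = min(15/2, (75/14)ϵ)

Fix ϵ > 0. We want δ > 0 with 0 < |t + 5| < δ ⇒ |(2t + 1)/(t - 10) − (3/5)| < ϵ.
Combining over a common denominator, (2t + 1)/(t - 10) − (3/5) = [(2t + 1)·(-15) − (-9)·(t - 10)] / [(-15)·(t - 10)] = -21(t + 5) / ((-15)(t - 10)).
So |(2t + 1)/(t - 10) − (3/5)| = 21|t + 5| / (15·|t − 10|).
Require δ ≤ 15/2, so |t − 10| ≥ |-15| − |t + 5| > 15 − 15/2 = 15/2.
Hence |(2t + 1)/(t - 10) − (3/5)| < 21|t + 5|/(15·(15/2)) = (14/75)|t + 5|, which is < ϵ once |t + 5| < (75/14)ϵ.
Take δ = min(15/2, (75/14)ϵ). Then 0 < |t + 5| < δ forces both bounds, so |(2t + 1)/(t - 10) − (3/5)| < ϵ.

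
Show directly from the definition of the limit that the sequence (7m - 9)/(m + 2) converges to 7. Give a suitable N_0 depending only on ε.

Suppose ε > 0. For m ≥ 1, |(7m - 9)/(m + 2) − 7| = |-23|/((m + 2)) = 23/((m + 2)).
Since m + 2 ≥ m for m ≥ 1, this is ≤ 23/(m) = 23/m.
So |(7m - 9)/(m + 2) − 7| < ε whenever m > 23/ε.
Take N_0 = 23/ε. If m > N_0 then |(7m - 9)/(m + 2) − 7| ≤ 23/m < ε.

N_0 = 23/ε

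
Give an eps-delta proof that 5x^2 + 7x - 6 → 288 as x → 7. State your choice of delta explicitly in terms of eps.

Let eps > 0 be given. We want delta > 0 such that 0 < |x − 7| < delta implies |(5x^2 + 7x - 6) − 288| < eps.
(5x^2 + 7x - 6) − 288 = 5x^2 + 7x - 294 = (x − 7)(5x + 42).
So |(5x^2 + 7x - 6) − 288| = |x − 7|·|5x + 42|.
Assume first that |x − 7| < 2, so |x| < 9. Then |5x + 42| ≤ 5·9 + 42 = 87.
Hence |(5x^2 + 7x - 6) − 288| ≤ 87|x − 7| < eps provided |x − 7| < eps/87.
Take delta = min(2, eps/87). Then 0 < |x − 7| < delta gives both |x − 7| < 2 and |x − 7| < eps/87, so |(5x^2 + 7x - 6) − 288| < eps.

delta = min(2, eps/87)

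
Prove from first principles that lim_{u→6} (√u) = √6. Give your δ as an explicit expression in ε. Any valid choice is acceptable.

δ = min(6, √6·ε)

Let ε > 0 be given. We want δ > 0 such that 0 < |u − 6| < δ implies |√u − √6| < ε.
Rationalise: √u − √6 = (u − 6)/(√u + √6), so |√u − √6| = |u − 6|/(√u + √6).
Restrict δ ≤ 6 so that |u − 6| < 6 forces u > 0, and then √u + √6 > √6.
Hence |√u − √6| < |u − 6|/√6, which is < ε once |u − 6| < √6·ε.
Take δ = min(6, √6·ε). If 0 < |u − 6| < δ then u > 0 and |√u − √6| < |u − 6|/√6 < ε.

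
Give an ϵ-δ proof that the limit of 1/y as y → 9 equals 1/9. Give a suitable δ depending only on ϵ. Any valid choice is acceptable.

Let ϵ > 0 be given. We seek δ > 0 such that 0 < |y − 9| < δ implies |1/y − (1/9)| < ϵ.
|1/y − (1/9)| = |9 − y|/(9·|y|) = |y − 9|/(9|y|).
Require δ ≤ 9/2 so that |y| > 9 − 9/2 = 9/2, hence 9|y| > 81/2.
Then |1/y − (1/9)| < |y − 9|/(81/2), which is < ϵ when |y − 9| < (81/2)ϵ.
Take δ = min(9/2, (81/2)ϵ). Then 0 < |y − 9| < δ gives both |y − 9| < 9/2 and |y − 9| < (81/2)ϵ, so |1/y − (1/9)| < ϵ.

δ = min(9/2, (81/2)ϵ)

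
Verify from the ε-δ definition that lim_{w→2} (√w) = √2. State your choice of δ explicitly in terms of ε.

δ = min(2, √2·ε)

Suppose ε > 0. We want δ > 0 such that 0 < |w − 2| < δ implies |√w − √2| < ε.
Multiplying by the conjugate, |√w − √2| = |w − 2|/(√w + √2).
Restrict δ ≤ 2 so that |w − 2| < 2 forces w > 0, and then √w + √2 > √2.
Hence |√w − √2| < |w − 2|/√2, which is < ε once |w − 2| < √2·ε.
Take δ = min(2, √2·ε). If 0 < |w − 2| < δ then w > 0 and |√w − √2| < |w − 2|/√2 < ε.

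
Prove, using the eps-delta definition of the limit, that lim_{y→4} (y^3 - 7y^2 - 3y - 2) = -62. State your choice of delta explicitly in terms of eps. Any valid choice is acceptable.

delta = min(1, eps/55)

Let eps > 0. We want delta > 0 such that 0 < |y − 4| < delta implies |(y^3 - 7y^2 - 3y - 2) + 62| < eps.
(y^3 - 7y^2 - 3y - 2) + 62 = y^3 - 7y^2 - 3y + 60 = (y − 4)(y^2 - 3y - 15).
So |(y^3 - 7y^2 - 3y - 2) + 62| = |y − 4|·|y^2 - 3y - 15|.
Require delta ≤ 1. Then |y − 4| < 1 gives |y| < 5, and by the triangle inequality |y^2 - 3y - 15| ≤ 5^2 + 3·5 + 15 = 55.
Hence |(y^3 - 7y^2 - 3y - 2) + 62| ≤ 55|y − 4| < eps provided |y − 4| < eps/55.
Choosing delta = min(1, eps/55) ensures both conditions, hence |(y^3 - 7y^2 - 3y - 2) + 62| < eps.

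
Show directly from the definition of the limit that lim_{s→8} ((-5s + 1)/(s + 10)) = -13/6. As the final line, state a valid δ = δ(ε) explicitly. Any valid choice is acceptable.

δ = min(9, (54/17)ε)

Fix ε > 0. We want δ > 0 with 0 < |s − 8| < δ ⇒ |(-5s + 1)/(s + 10) + 13/6| < ε.
Combining over a common denominator, (-5s + 1)/(s + 10) + 13/6 = [(-5s + 1)·18 − (-39)·(s + 10)] / [18·(s + 10)] = -51(s − 8) / (18(s + 10)).
So |(-5s + 1)/(s + 10) + 13/6| = 51|s − 8| / (18·|s + 10|).
Restrict δ ≤ 9. Then |s − 8| < 9 gives |s + 10| = |(s − 8) + 18| ≥ 18 − 9 = 9.
Hence |(-5s + 1)/(s + 10) + 13/6| < 51|s − 8|/(18·9) = (17/54)|s − 8|, which is < ε once |s − 8| < (54/17)ε.
Take δ = min(9, (54/17)ε). Then 0 < |s − 8| < δ forces both bounds, so |(-5s + 1)/(s + 10) + 13/6| < ε.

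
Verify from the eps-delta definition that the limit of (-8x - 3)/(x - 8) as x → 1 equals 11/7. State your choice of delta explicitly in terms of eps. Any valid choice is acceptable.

delta = min(7/2, (49/134)eps)

Suppose eps > 0. We want delta > 0 with 0 < |x − 1| < delta ⇒ |(-8x - 3)/(x - 8) − (11/7)| < eps.
Combining over a common denominator, (-8x - 3)/(x - 8) − (11/7) = [(-8x - 3)·(-7) − (-11)·(x - 8)] / [(-7)·(x - 8)] = 67(x − 1) / ((-7)(x - 8)).
So |(-8x - 3)/(x - 8) − (11/7)| = 67|x − 1| / (7·|x − 8|).
Restrict delta ≤ 7/2. Then |x − 1| < 7/2 gives |x − 8| = |(x − 1) + (-7)| ≥ 7 − 7/2 = 7/2.
Hence |(-8x - 3)/(x - 8) − (11/7)| < 67|x − 1|/(7·(7/2)) = (134/49)|x − 1|, which is < eps once |x − 1| < (49/134)eps.
Take delta = min(7/2, (49/134)eps). Then 0 < |x − 1| < delta forces both bounds, so |(-8x - 3)/(x - 8) − (11/7)| < eps.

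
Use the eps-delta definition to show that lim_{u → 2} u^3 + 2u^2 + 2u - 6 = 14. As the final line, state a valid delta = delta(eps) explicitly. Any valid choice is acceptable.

delta = min(2, eps/42)

Let eps > 0. We want delta > 0 such that 0 < |u − 2| < delta implies |(u^3 + 2u^2 + 2u - 6) − 14| < eps.
(u^3 + 2u^2 + 2u - 6) − 14 = u^3 + 2u^2 + 2u - 20 = (u − 2)(u^2 + 4u + 10).
So |(u^3 + 2u^2 + 2u - 6) − 14| = |u − 2|·|u^2 + 4u + 10|.
Require delta ≤ 2. Then |u − 2| < 2 gives |u| < 4, and by the triangle inequality |u^2 + 4u + 10| ≤ 4^2 + 4·4 + 10 = 42.
Hence |(u^3 + 2u^2 + 2u - 6) − 14| ≤ 42|u − 2| < eps provided |u − 2| < eps/42.
Take delta = min(2, eps/42). Then 0 < |u − 2| < delta gives both |u − 2| < 2 and |u − 2| < eps/42, so |(u^3 + 2u^2 + 2u - 6) − 14| < eps.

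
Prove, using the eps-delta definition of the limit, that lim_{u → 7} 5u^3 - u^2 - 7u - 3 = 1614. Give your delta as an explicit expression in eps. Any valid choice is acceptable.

delta = min(1, eps/823)

Let eps > 0 be given. We want delta > 0 such that 0 < |u − 7| < delta implies |(5u^3 - u^2 - 7u - 3) − 1614| < eps.
(5u^3 - u^2 - 7u - 3) − 1614 = 5u^3 - u^2 - 7u - 1617 = (u − 7)(5u^2 + 34u + 231).
So |(5u^3 - u^2 - 7u - 3) − 1614| = |u − 7|·|5u^2 + 34u + 231|.
Require delta ≤ 1. Then |u − 7| < 1 gives |u| < 8, and by the triangle inequality |5u^2 + 34u + 231| ≤ 5·8^2 + 34·8 + 231 = 823.
Hence |(5u^3 - u^2 - 7u - 3) − 1614| ≤ 823|u − 7| < eps provided |u − 7| < eps/823.
Choosing delta = min(1, eps/823) ensures both conditions, hence |(5u^3 - u^2 - 7u - 3) − 1614| < eps.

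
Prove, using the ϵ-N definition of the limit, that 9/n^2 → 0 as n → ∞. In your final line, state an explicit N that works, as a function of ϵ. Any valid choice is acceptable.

N = (9/ϵ)^{1/2}

Fix ϵ > 0. For n ≥ 1, |9/n^2 − 0| = 9/n^2.
9/n^2 < ϵ ⇔ n^2 > 9/ϵ ⇔ n > (9/ϵ)^{1/2}.
Take N = (9/ϵ)^{1/2}. Then n > N implies 9/n^2 < ϵ.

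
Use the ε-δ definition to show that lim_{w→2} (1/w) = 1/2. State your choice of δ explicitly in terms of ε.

δ = min(1, 2ε)

Fix ε > 0. We seek δ > 0 such that 0 < |w − 2| < δ implies |1/w − (1/2)| < ε.
|1/w − (1/2)| = |2 − w|/(2·|w|) = |w − 2|/(2|w|).
Require δ ≤ 1 so that |w| > 2 − 1 = 1, hence 2|w| > 2.
Then |1/w − (1/2)| < |w − 2|/2, which is < ε when |w − 2| < 2ε.
Take δ = min(1, 2ε). Then 0 < |w − 2| < δ gives both |w − 2| < 1 and |w − 2| < 2ε, so |1/w − (1/2)| < ε.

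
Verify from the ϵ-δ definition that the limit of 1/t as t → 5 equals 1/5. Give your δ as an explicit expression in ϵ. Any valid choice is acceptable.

δ = min(5/2, (25/2)ϵ)

Fix ϵ > 0. We seek δ > 0 such that 0 < |t − 5| < δ implies |1/t − (1/5)| < ϵ.
|1/t − (1/5)| = |5 − t|/(5·|t|) = |t − 5|/(5|t|).
Restrict δ ≤ 5/2. Then |t − 5| < 5/2 gives |t| > 5/2, so 5|t| > 25/2.
Then |1/t − (1/5)| < |t − 5|/(25/2), which is < ϵ when |t − 5| < (25/2)ϵ.
Take δ = min(5/2, (25/2)ϵ). Then 0 < |t − 5| < δ gives both |t − 5| < 5/2 and |t − 5| < (25/2)ϵ, so |1/t − (1/5)| < ϵ.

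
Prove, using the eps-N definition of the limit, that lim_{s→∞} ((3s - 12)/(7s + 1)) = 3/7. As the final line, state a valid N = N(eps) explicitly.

Fix eps > 0. We seek N > 0 such that s > N implies |(3s - 12)/(7s + 1) − (3/7)| < eps.
(3s - 12)/(7s + 1) − (3/7) = (7(3s - 12) − 3(7s + 1)) / (7(7s + 1)) = -87/(7(7s + 1)).
For s > 0 we have 7s + 1 > 7s, so |(3s - 12)/(7s + 1) − (3/7)| = 87/(7(7s + 1)) < 87/(7·7s) = (87/49)/s.
Thus |(3s - 12)/(7s + 1) − (3/7)| < eps whenever s > (87/49)/eps.
Take N = (87/49)/eps. If s > N then |(3s - 12)/(7s + 1) − (3/7)| < (87/49)/s < eps.

N = (87/49)/eps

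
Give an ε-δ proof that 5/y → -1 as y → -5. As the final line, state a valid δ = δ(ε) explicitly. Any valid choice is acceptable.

Let ε > 0 be given. We seek δ > 0 such that 0 < |y + 5| < δ implies |5/y + 1| < ε.
|5/y + 1| = 5·|-5 − y|/(5·|y|) = 5|y + 5|/(5|y|).
Restrict δ ≤ 5/2. Then |y + 5| < 5/2 gives |y| > 5/2, so 5|y| > 25/2.
Then |5/y + 1| < 5|y + 5|/(25/2), which is < ε when |y + 5| < (5/2)ε.
Take δ = min(5/2, (5/2)ε). Then 0 < |y + 5| < δ gives both |y + 5| < 5/2 and |y + 5| < (5/2)ε, so |5/y + 1| < ε.

δ = min(5/2, (5/2)ε)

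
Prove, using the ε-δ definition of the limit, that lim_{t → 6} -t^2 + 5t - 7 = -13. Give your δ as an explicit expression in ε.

δ = min(1, ε/8)

Let ε > 0 be given. We want δ > 0 such that 0 < |t − 6| < δ implies |(-t^2 + 5t - 7) + 13| < ε.
(-t^2 + 5t - 7) + 13 = -t^2 + 5t + 6 = (t − 6)(-t - 1).
So |(-t^2 + 5t - 7) + 13| = |t − 6|·|-t - 1|.
Assume first that |t − 6| < 1, so |t| < 7. Then |-t - 1| ≤ 7 + 1 = 8.
Hence |(-t^2 + 5t - 7) + 13| ≤ 8|t − 6| < ε provided |t − 6| < ε/8.
Choosing δ = min(1, ε/8) ensures both conditions, hence |(-t^2 + 5t - 7) + 13| < ε.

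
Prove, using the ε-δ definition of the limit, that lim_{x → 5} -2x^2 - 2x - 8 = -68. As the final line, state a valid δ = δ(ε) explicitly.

δ = min(1, ε/24)

Let ε > 0 be given. We want δ > 0 such that 0 < |x − 5| < δ implies |(-2x^2 - 2x - 8) + 68| < ε.
(-2x^2 - 2x - 8) + 68 = -2x^2 - 2x + 60 = (x − 5)(-2x - 12).
So |(-2x^2 - 2x - 8) + 68| = |x − 5|·|-2x - 12|.
Assume first that |x − 5| < 1, so |x| < 6. Then |-2x - 12| ≤ 2·6 + 12 = 24.
Hence |(-2x^2 - 2x - 8) + 68| ≤ 24|x − 5| < ε provided |x − 5| < ε/24.
Take δ = min(1, ε/24). Then 0 < |x − 5| < δ gives both |x − 5| < 1 and |x − 5| < ε/24, so |(-2x^2 - 2x - 8) + 68| < ε.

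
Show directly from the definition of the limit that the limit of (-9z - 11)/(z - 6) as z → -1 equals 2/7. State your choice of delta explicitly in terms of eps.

delta = min(7/2, (49/130)eps)

Suppose eps > 0. We want delta > 0 with 0 < |z + 1| < delta ⇒ |(-9z - 11)/(z - 6) − (2/7)| < eps.
Combining over a common denominator, (-9z - 11)/(z - 6) − (2/7) = [(-9z - 11)·(-7) − (-2)·(z - 6)] / [(-7)·(z - 6)] = 65(z + 1) / ((-7)(z - 6)).
So |(-9z - 11)/(z - 6) − (2/7)| = 65|z + 1| / (7·|z − 6|).
Restrict delta ≤ 7/2. Then |z + 1| < 7/2 gives |z − 6| = |(z + 1) + (-7)| ≥ 7 − 7/2 = 7/2.
Hence |(-9z - 11)/(z - 6) − (2/7)| < 65|z + 1|/(7·(7/2)) = (130/49)|z + 1|, which is < eps once |z + 1| < (49/130)eps.
Take delta = min(7/2, (49/130)eps). Then 0 < |z + 1| < delta forces both bounds, so |(-9z - 11)/(z - 6) − (2/7)| < eps.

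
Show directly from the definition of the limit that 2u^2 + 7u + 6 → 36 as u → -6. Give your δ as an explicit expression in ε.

δ = min(1, ε/19)

Fix ε > 0. We want δ > 0 such that 0 < |u + 6| < δ implies |(2u^2 + 7u + 6) − 36| < ε.
(2u^2 + 7u + 6) − 36 = 2u^2 + 7u - 30 = (u + 6)(2u - 5).
So |(2u^2 + 7u + 6) − 36| = |u + 6|·|2u - 5|.
Assume first that |u + 6| < 1, so |u| < 7. Then |2u - 5| ≤ 2·7 + 5 = 19.
Hence |(2u^2 + 7u + 6) − 36| ≤ 19|u + 6| < ε provided |u + 6| < ε/19.
Choosing δ = min(1, ε/19) ensures both conditions, hence |(2u^2 + 7u + 6) − 36| < ε.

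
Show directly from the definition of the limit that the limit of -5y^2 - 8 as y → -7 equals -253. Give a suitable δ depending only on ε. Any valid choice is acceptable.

Fix ε > 0. We want δ > 0 such that 0 < |y + 7| < δ implies |(-5y^2 - 8) + 253| < ε.
(-5y^2 - 8) + 253 = -5y^2 + 245 = (y + 7)(-5y + 35).
So |(-5y^2 - 8) + 253| = |y + 7|·|-5y + 35|.
Assume first that |y + 7| < 1, so |y| < 8. Then |-5y + 35| ≤ 5·8 + 35 = 75.
Hence |(-5y^2 - 8) + 253| ≤ 75|y + 7| < ε provided |y + 7| < ε/75.
Take δ = min(1, ε/75). Then 0 < |y + 7| < δ gives both |y + 7| < 1 and |y + 7| < ε/75, so |(-5y^2 - 8) + 253| < ε.

δ = min(1, ε/75)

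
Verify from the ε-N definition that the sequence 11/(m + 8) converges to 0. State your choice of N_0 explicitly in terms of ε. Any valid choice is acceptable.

N_0 = 11/ε

Let ε > 0 be given. For m ≥ 1, |11/(m + 8) − 0| = 11/(m + 8) ≤ 11/m.
We need 11/m < ε, i.e. m > 11/ε.
Take N_0 = 11/ε. If m > N_0 then |11/(m + 8)| ≤ 11/m < ε.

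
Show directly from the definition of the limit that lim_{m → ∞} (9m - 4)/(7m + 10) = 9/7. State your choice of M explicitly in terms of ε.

M = (118/49)/ε

Suppose ε > 0. For m ≥ 1, |(9m - 4)/(7m + 10) − (9/7)| = |-118|/(7(7m + 10)) = 118/(7(7m + 10)).
Since 7m + 10 ≥ 7m for m ≥ 1, this is ≤ 118/(7·7m) = (118/49)/m.
So |(9m - 4)/(7m + 10) − (9/7)| < ε whenever m > (118/49)/ε.
Take M = (118/49)/ε. If m > M then |(9m - 4)/(7m + 10) − (9/7)| ≤ (118/49)/m < ε.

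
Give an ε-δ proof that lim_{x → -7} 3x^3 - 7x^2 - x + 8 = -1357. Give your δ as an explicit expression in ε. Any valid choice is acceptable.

δ = min(2, ε/690)

Fix ε > 0. We want δ > 0 such that 0 < |x + 7| < δ implies |(3x^3 - 7x^2 - x + 8) + 1357| < ε.
(3x^3 - 7x^2 - x + 8) + 1357 = 3x^3 - 7x^2 - x + 1365 = (x + 7)(3x^2 - 28x + 195).
So |(3x^3 - 7x^2 - x + 8) + 1357| = |x + 7|·|3x^2 - 28x + 195|.
Assume first that |x + 7| < 2, so |x| < 9. Then |3x^2 - 28x + 195| ≤ 3·9^2 + 28·9 + 195 = 690.
Hence |(3x^3 - 7x^2 - x + 8) + 1357| ≤ 690|x + 7| < ε provided |x + 7| < ε/690.
Choosing δ = min(2, ε/690) ensures both conditions, hence |(3x^3 - 7x^2 - x + 8) + 1357| < ε.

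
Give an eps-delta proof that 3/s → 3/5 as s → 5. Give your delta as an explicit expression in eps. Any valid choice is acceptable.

delta = min(5/2, (25/6)eps)

Suppose eps > 0. We seek delta > 0 such that 0 < |s − 5| < delta implies |3/s − (3/5)| < eps.
|3/s − (3/5)| = 3·|5 − s|/(5·|s|) = 3|s − 5|/(5|s|).
Restrict delta ≤ 5/2. Then |s − 5| < 5/2 gives |s| > 5/2, so 5|s| > 25/2.
Then |3/s − (3/5)| < 3|s − 5|/(25/2), which is < eps when |s − 5| < (25/6)eps.
Take delta = min(5/2, (25/6)eps). Then 0 < |s − 5| < delta gives both |s − 5| < 5/2 and |s − 5| < (25/6)eps, so |3/s − (3/5)| < eps.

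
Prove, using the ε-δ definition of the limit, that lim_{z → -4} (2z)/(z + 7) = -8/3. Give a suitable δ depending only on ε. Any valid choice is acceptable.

δ = min(3/2, (9/28)ε)

Let ε > 0 be given. We want δ > 0 with 0 < |z + 4| < δ ⇒ |(2z)/(z + 7) + 8/3| < ε.
Combining over a common denominator, (2z)/(z + 7) + 8/3 = [(2z)·3 − (-8)·(z + 7)] / [3·(z + 7)] = 14(z + 4) / (3(z + 7)).
So |(2z)/(z + 7) + 8/3| = 14|z + 4| / (3·|z + 7|).
Require δ ≤ 3/2, so |z + 7| ≥ |3| − |z + 4| > 3 − 3/2 = 3/2.
Hence |(2z)/(z + 7) + 8/3| < 14|z + 4|/(3·(3/2)) = (28/9)|z + 4|, which is < ε once |z + 4| < (9/28)ε.
Take δ = min(3/2, (9/28)ε). Then 0 < |z + 4| < δ forces both bounds, so |(2z)/(z + 7) + 8/3| < ε.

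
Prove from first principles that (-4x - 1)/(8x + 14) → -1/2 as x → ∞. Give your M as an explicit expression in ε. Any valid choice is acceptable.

M = (3/4)/ε

Fix ε > 0. We seek M > 0 such that x > M implies |(-4x - 1)/(8x + 14) + 1/2| < ε.
(-4x - 1)/(8x + 14) + 1/2 = (8(-4x - 1) − (-4)(8x + 14)) / (8(8x + 14)) = 48/(8(8x + 14)).
For x > 0 we have 8x + 14 > 8x, so |(-4x - 1)/(8x + 14) + 1/2| = 48/(8(8x + 14)) < 48/(8·8x) = (3/4)/x.
Thus |(-4x - 1)/(8x + 14) + 1/2| < ε whenever x > (3/4)/ε.
Take M = (3/4)/ε. If x > M then |(-4x - 1)/(8x + 14) + 1/2| < (3/4)/x < ε.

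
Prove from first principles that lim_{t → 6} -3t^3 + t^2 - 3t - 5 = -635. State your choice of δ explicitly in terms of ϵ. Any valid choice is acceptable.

δ = min(1, ϵ/371)

Let ϵ > 0. We want δ > 0 such that 0 < |t − 6| < δ implies |(-3t^3 + t^2 - 3t - 5) + 635| < ϵ.
(-3t^3 + t^2 - 3t - 5) + 635 = -3t^3 + t^2 - 3t + 630 = (t − 6)(-3t^2 - 17t - 105).
So |(-3t^3 + t^2 - 3t - 5) + 635| = |t − 6|·|-3t^2 - 17t - 105|.
Assume first that |t − 6| < 1, so |t| < 7. Then |-3t^2 - 17t - 105| ≤ 3·7^2 + 17·7 + 105 = 371.
Hence |(-3t^3 + t^2 - 3t - 5) + 635| ≤ 371|t − 6| < ϵ provided |t − 6| < ϵ/371.
Take δ = min(1, ϵ/371). Then 0 < |t − 6| < δ gives both |t − 6| < 1 and |t − 6| < ϵ/371, so |(-3t^3 + t^2 - 3t - 5) + 635| < ϵ.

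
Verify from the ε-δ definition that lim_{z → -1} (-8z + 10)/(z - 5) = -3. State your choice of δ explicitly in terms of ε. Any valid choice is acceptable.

δ = min(3, (3/5)ε)

Let ε > 0. We want δ > 0 with 0 < |z + 1| < δ ⇒ |(-8z + 10)/(z - 5) + 3| < ε.
Combining over a common denominator, (-8z + 10)/(z - 5) + 3 = [(-8z + 10)·(-6) − 18·(z - 5)] / [(-6)·(z - 5)] = 30(z + 1) / ((-6)(z - 5)).
So |(-8z + 10)/(z - 5) + 3| = 30|z + 1| / (6·|z − 5|).
Require δ ≤ 3, so |z − 5| ≥ |-6| − |z + 1| > 6 − 3 = 3.
Hence |(-8z + 10)/(z - 5) + 3| < 30|z + 1|/(6·3) = (5/3)|z + 1|, which is < ε once |z + 1| < (3/5)ε.
Take δ = min(3, (3/5)ε). Then 0 < |z + 1| < δ forces both bounds, so |(-8z + 10)/(z - 5) + 3| < ε.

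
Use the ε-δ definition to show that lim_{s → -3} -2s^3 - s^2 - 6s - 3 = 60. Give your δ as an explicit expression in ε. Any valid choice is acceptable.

Fix ε > 0. We want δ > 0 such that 0 < |s + 3| < δ implies |(-2s^3 - s^2 - 6s - 3) − 60| < ε.
(-2s^3 - s^2 - 6s - 3) − 60 = -2s^3 - s^2 - 6s - 63 = (s + 3)(-2s^2 + 5s - 21).
So |(-2s^3 - s^2 - 6s - 3) − 60| = |s + 3|·|-2s^2 + 5s - 21|.
Assume first that |s + 3| < 1, so |s| < 4. Then |-2s^2 + 5s - 21| ≤ 2·4^2 + 5·4 + 21 = 73.
Hence |(-2s^3 - s^2 - 6s - 3) − 60| ≤ 73|s + 3| < ε provided |s + 3| < ε/73.
Take δ = min(1, ε/73). Then 0 < |s + 3| < δ gives both |s + 3| < 1 and |s + 3| < ε/73, so |(-2s^3 - s^2 - 6s - 3) − 60| < ε.

δ = min(1, ε/73)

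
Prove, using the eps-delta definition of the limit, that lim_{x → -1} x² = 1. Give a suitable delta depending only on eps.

delta = min(1, eps/3)

Fix eps > 0. We seek delta > 0 with 0 < |x + 1| < delta ⇒ |x² − 1| < eps.
Factor: x² − 1 = (x + 1)(x - 1), so |x² − 1| = |x + 1|·|x - 1|.
Impose delta ≤ 1 so that |x| < 2; then |x - 1| ≤ 3.
Hence |x² − 1| ≤ 3|x + 1|, which is < eps once |x + 1| < eps/3.
Take delta = min(1, eps/3). If 0 < |x + 1| < delta then both bounds hold and |x² − 1| ≤ 3|x + 1| < 3·(eps/3) = eps.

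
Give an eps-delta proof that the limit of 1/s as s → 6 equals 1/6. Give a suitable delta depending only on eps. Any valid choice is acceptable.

delta = min(3, 18eps)

Let eps > 0 be given. We seek delta > 0 such that 0 < |s − 6| < delta implies |1/s − (1/6)| < eps.
|1/s − (1/6)| = |6 − s|/(6·|s|) = |s − 6|/(6|s|).
Restrict delta ≤ 3. Then |s − 6| < 3 gives |s| > 3, so 6|s| > 18.
Then |1/s − (1/6)| < |s − 6|/18, which is < eps when |s − 6| < 18eps.
Take delta = min(3, 18eps). Then 0 < |s − 6| < delta gives both |s − 6| < 3 and |s − 6| < 18eps, so |1/s − (1/6)| < eps.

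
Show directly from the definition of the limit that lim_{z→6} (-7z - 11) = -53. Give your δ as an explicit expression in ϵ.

Fix ϵ > 0. We need δ > 0 so that 0 < |z − 6| < δ implies |(-7z - 11) + 53| < ϵ.
|(-7z - 11) + 53| = |-7z + 42| = 7|z − 6|.
So 7|z − 6| < ϵ exactly when |z − 6| < ϵ/7.
Choosing δ = ϵ/7 gives |(-7z - 11) + 53| = 7|z − 6| < ϵ whenever |z − 6| < δ.

δ = ϵ/7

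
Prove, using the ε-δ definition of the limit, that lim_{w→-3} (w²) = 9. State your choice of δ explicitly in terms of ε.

δ = min(1, ε/7)

Suppose ε > 0. We seek δ > 0 with 0 < |w + 3| < δ ⇒ |w² − 9| < ε.
Factor: w² − 9 = (w + 3)(w - 3), so |w² − 9| = |w + 3|·|w - 3|.
Impose δ ≤ 1 so that |w| < 4; then |w - 3| ≤ 7.
Hence |w² − 9| ≤ 7|w + 3|, which is < ε once |w + 3| < ε/7.
Take δ = min(1, ε/7). If 0 < |w + 3| < δ then both bounds hold and |w² − 9| ≤ 7|w + 3| < 7·(ε/7) = ε.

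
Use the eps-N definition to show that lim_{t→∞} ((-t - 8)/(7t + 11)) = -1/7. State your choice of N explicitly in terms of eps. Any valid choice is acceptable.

N = (45/49)/eps

Let eps > 0 be given. We seek N > 0 such that t > N implies |(-t - 8)/(7t + 11) + 1/7| < eps.
(-t - 8)/(7t + 11) + 1/7 = (7(-t - 8) − (-1)(7t + 11)) / (7(7t + 11)) = -45/(7(7t + 11)).
For t > 0 we have 7t + 11 > 7t, so |(-t - 8)/(7t + 11) + 1/7| = 45/(7(7t + 11)) < 45/(7·7t) = (45/49)/t.
Thus |(-t - 8)/(7t + 11) + 1/7| < eps whenever t > (45/49)/eps.
Take N = (45/49)/eps. If t > N then |(-t - 8)/(7t + 11) + 1/7| < (45/49)/t < eps.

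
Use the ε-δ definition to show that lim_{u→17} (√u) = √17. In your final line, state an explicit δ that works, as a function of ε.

Fix ε > 0. We want δ > 0 such that 0 < |u − 17| < δ implies |√u − √17| < ε.
Multiplying by the conjugate, |√u − √17| = |u − 17|/(√u + √17).
Restrict δ ≤ 17 so that |u − 17| < 17 forces u > 0, and then √u + √17 > √17.
Hence |√u − √17| < |u − 17|/√17, which is < ε once |u − 17| < √17·ε.
Take δ = min(17, √17·ε). If 0 < |u − 17| < δ then u > 0 and |√u − √17| < |u − 17|/√17 < ε.

δ = min(17, √17·ε)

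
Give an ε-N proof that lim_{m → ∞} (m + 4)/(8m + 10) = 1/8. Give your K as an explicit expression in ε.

K = (11/32)/ε

Suppose ε > 0. For m ≥ 1, |(m + 4)/(8m + 10) − (1/8)| = |22|/(8(8m + 10)) = 22/(8(8m + 10)).
Since 8m + 10 ≥ 8m for m ≥ 1, this is ≤ 22/(8·8m) = (11/32)/m.
So |(m + 4)/(8m + 10) − (1/8)| < ε whenever m > (11/32)/ε.
Take K = (11/32)/ε. If m > K then |(m + 4)/(8m + 10) − (1/8)| ≤ (11/32)/m < ε.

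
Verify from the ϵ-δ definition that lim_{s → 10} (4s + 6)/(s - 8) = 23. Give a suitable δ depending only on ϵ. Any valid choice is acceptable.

δ = min(1, (1/19)ϵ)

Let ϵ > 0. We want δ > 0 with 0 < |s − 10| < δ ⇒ |(4s + 6)/(s - 8) − 23| < ϵ.
Combining over a common denominator, (4s + 6)/(s - 8) − 23 = [(4s + 6)·2 − 46·(s - 8)] / [2·(s - 8)] = -38(s − 10) / (2(s - 8)).
So |(4s + 6)/(s - 8) − 23| = 38|s − 10| / (2·|s − 8|).
Require δ ≤ 1, so |s − 8| ≥ |2| − |s − 10| > 2 − 1 = 1.
Hence |(4s + 6)/(s - 8) − 23| < 38|s − 10|/(2·1) = 19|s − 10|, which is < ϵ once |s − 10| < (1/19)ϵ.
Take δ = min(1, (1/19)ϵ). Then 0 < |s − 10| < δ forces both bounds, so |(4s + 6)/(s - 8) − 23| < ϵ.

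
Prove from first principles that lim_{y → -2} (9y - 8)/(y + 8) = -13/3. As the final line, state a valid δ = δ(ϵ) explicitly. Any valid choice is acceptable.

Let ϵ > 0 be given. We want δ > 0 with 0 < |y + 2| < δ ⇒ |(9y - 8)/(y + 8) + 13/3| < ϵ.
Combining over a common denominator, (9y - 8)/(y + 8) + 13/3 = [(9y - 8)·6 − (-26)·(y + 8)] / [6·(y + 8)] = 80(y + 2) / (6(y + 8)).
So |(9y - 8)/(y + 8) + 13/3| = 80|y + 2| / (6·|y + 8|).
Require δ ≤ 3, so |y + 8| ≥ |6| − |y + 2| > 6 − 3 = 3.
Hence |(9y - 8)/(y + 8) + 13/3| < 80|y + 2|/(6·3) = (40/9)|y + 2|, which is < ϵ once |y + 2| < (9/40)ϵ.
Take δ = min(3, (9/40)ϵ). Then 0 < |y + 2| < δ forces both bounds, so |(9y - 8)/(y + 8) + 13/3| < ϵ.

δ = min(3, (9/40)ϵ)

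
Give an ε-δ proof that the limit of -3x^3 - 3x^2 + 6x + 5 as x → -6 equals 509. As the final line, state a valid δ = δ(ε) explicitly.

Suppose ε > 0. We want δ > 0 such that 0 < |x + 6| < δ implies |(-3x^3 - 3x^2 + 6x + 5) − 509| < ε.
(-3x^3 - 3x^2 + 6x + 5) − 509 = -3x^3 - 3x^2 + 6x - 504 = (x + 6)(-3x^2 + 15x - 84).
So |(-3x^3 - 3x^2 + 6x + 5) − 509| = |x + 6|·|-3x^2 + 15x - 84|.
Assume first that |x + 6| < 2, so |x| < 8. Then |-3x^2 + 15x - 84| ≤ 3·8^2 + 15·8 + 84 = 396.
Hence |(-3x^3 - 3x^2 + 6x + 5) − 509| ≤ 396|x + 6| < ε provided |x + 6| < ε/396.
Take δ = min(2, ε/396). Then 0 < |x + 6| < δ gives both |x + 6| < 2 and |x + 6| < ε/396, so |(-3x^3 - 3x^2 + 6x + 5) − 509| < ε.

δ = min(2, ε/396)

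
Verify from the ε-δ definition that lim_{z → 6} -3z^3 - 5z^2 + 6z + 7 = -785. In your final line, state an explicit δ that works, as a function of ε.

Fix ε > 0. We want δ > 0 such that 0 < |z − 6| < δ implies |(-3z^3 - 5z^2 + 6z + 7) + 785| < ε.
(-3z^3 - 5z^2 + 6z + 7) + 785 = -3z^3 - 5z^2 + 6z + 792 = (z − 6)(-3z^2 - 23z - 132).
So |(-3z^3 - 5z^2 + 6z + 7) + 785| = |z − 6|·|-3z^2 - 23z - 132|.
Require δ ≤ 1. Then |z − 6| < 1 gives |z| < 7, and by the triangle inequality |-3z^2 - 23z - 132| ≤ 3·7^2 + 23·7 + 132 = 440.
Hence |(-3z^3 - 5z^2 + 6z + 7) + 785| ≤ 440|z − 6| < ε provided |z − 6| < ε/440.
Take δ = min(1, ε/440). Then 0 < |z − 6| < δ gives both |z − 6| < 1 and |z − 6| < ε/440, so |(-3z^3 - 5z^2 + 6z + 7) + 785| < ε.

δ = min(1, ε/440)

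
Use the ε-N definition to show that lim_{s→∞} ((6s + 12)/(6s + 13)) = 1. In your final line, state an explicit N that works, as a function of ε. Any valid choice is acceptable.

N = (1/6)/ε

Let ε > 0 be given. We seek N > 0 such that s > N implies |(6s + 12)/(6s + 13) − 1| < ε.
(6s + 12)/(6s + 13) − 1 = (6(6s + 12) − 6(6s + 13)) / (6(6s + 13)) = -6/(6(6s + 13)).
For s > 0 we have 6s + 13 > 6s, so |(6s + 12)/(6s + 13) − 1| = 6/(6(6s + 13)) < 6/(6·6s) = (1/6)/s.
Thus |(6s + 12)/(6s + 13) − 1| < ε whenever s > (1/6)/ε.
Take N = (1/6)/ε. If s > N then |(6s + 12)/(6s + 13) − 1| < (1/6)/s < ε.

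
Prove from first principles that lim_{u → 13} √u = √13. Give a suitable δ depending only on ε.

δ = min(13, √13·ε)

Let ε > 0. We want δ > 0 such that 0 < |u − 13| < δ implies |√u − √13| < ε.
Multiplying by the conjugate, |√u − √13| = |u − 13|/(√u + √13).
Restrict δ ≤ 13 so that |u − 13| < 13 forces u > 0, and then √u + √13 > √13.
Hence |√u − √13| < |u − 13|/√13, which is < ε once |u − 13| < √13·ε.
Take δ = min(13, √13·ε). If 0 < |u − 13| < δ then u > 0 and |√u − √13| < |u − 13|/√13 < ε.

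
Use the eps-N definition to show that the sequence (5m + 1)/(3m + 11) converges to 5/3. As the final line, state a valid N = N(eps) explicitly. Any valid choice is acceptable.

Fix eps > 0. For m ≥ 1, |(5m + 1)/(3m + 11) − (5/3)| = |-52|/(3(3m + 11)) = 52/(3(3m + 11)).
Since 3m + 11 ≥ 3m for m ≥ 1, this is ≤ 52/(3·3m) = (52/9)/m.
So |(5m + 1)/(3m + 11) − (5/3)| < eps whenever m > (52/9)/eps.
Take N = (52/9)/eps. If m > N then |(5m + 1)/(3m + 11) − (5/3)| ≤ (52/9)/m < eps.

N = (52/9)/eps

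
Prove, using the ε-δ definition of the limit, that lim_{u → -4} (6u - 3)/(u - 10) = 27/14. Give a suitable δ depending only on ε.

Suppose ε > 0. We want δ > 0 with 0 < |u + 4| < δ ⇒ |(6u - 3)/(u - 10) − (27/14)| < ε.
Combining over a common denominator, (6u - 3)/(u - 10) − (27/14) = [(6u - 3)·(-14) − (-27)·(u - 10)] / [(-14)·(u - 10)] = -57(u + 4) / ((-14)(u - 10)).
So |(6u - 3)/(u - 10) − (27/14)| = 57|u + 4| / (14·|u − 10|).
Require δ ≤ 7, so |u − 10| ≥ |-14| − |u + 4| > 14 − 7 = 7.
Hence |(6u - 3)/(u - 10) − (27/14)| < 57|u + 4|/(14·7) = (57/98)|u + 4|, which is < ε once |u + 4| < (98/57)ε.
Take δ = min(7, (98/57)ε). Then 0 < |u + 4| < δ forces both bounds, so |(6u - 3)/(u - 10) − (27/14)| < ε.

δ = min(7, (98/57)ε)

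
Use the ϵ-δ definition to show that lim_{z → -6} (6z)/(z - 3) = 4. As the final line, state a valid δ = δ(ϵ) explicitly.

Suppose ϵ > 0. We want δ > 0 with 0 < |z + 6| < δ ⇒ |(6z)/(z - 3) − 4| < ϵ.
Combining over a common denominator, (6z)/(z - 3) − 4 = [(6z)·(-9) − (-36)·(z - 3)] / [(-9)·(z - 3)] = -18(z + 6) / ((-9)(z - 3)).
So |(6z)/(z - 3) − 4| = 18|z + 6| / (9·|z − 3|).
Require δ ≤ 9/2, so |z − 3| ≥ |-9| − |z + 6| > 9 − 9/2 = 9/2.
Hence |(6z)/(z - 3) − 4| < 18|z + 6|/(9·(9/2)) = (4/9)|z + 6|, which is < ϵ once |z + 6| < (9/4)ϵ.
Take δ = min(9/2, (9/4)ϵ). Then 0 < |z + 6| < δ forces both bounds, so |(6z)/(z - 3) − 4| < ϵ.

δ = min(9/2, (9/4)ϵ)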